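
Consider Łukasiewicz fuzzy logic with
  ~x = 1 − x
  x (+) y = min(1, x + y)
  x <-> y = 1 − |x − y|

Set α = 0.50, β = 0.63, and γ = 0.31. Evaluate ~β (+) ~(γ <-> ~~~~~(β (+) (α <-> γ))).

~β = 1 − 0.63 = 0.37
α <-> γ = 1 − |0.50 − 0.31| = 1 − 0.19 = 0.81
β (+) (α <-> γ) = min(1, 0.63 + 0.81) = min(1, 1.44) = 1.00
~(β (+) (α <-> γ)) = 1 − 1.00 = 0.00
~~(β (+) (α <-> γ)) = 1 − 0.00 = 1.00
~~~(β (+) (α <-> γ)) = 1 − 1.00 = 0.00
~~~~(β (+) (α <-> γ)) = 1 − 0.00 = 1.00
~~~~~(β (+) (α <-> γ)) = 1 − 1.00 = 0.00
γ <-> ~~~~~(β (+) (α <-> γ)) = 1 − |0.31 − 0.00| = 1 − 0.31 = 0.69
~(γ <-> ~~~~~(β (+) (α <-> γ))) = 1 − 0.69 = 0.31
~β (+) ~(γ <-> ~~~~~(β (+) (α <-> γ))) = min(1, 0.37 + 0.31) = min(1, 0.68) = 0.68

0.68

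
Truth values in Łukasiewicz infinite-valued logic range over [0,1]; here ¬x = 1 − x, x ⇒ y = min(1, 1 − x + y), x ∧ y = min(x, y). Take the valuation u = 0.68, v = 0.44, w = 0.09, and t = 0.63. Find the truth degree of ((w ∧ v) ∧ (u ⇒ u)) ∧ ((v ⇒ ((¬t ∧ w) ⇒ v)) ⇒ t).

w ∧ v = min(0.09, 0.44) = 0.09
u ⇒ u = min(1, 1 − 0.68 + 0.68) = min(1, 1.00) = 1.00
(w ∧ v) ∧ (u ⇒ u) = min(0.09, 1.00) = 0.09
¬t = 1 − 0.63 = 0.37
¬t ∧ w = min(0.37, 0.09) = 0.09
(¬t ∧ w) ⇒ v = min(1, 1 − 0.09 + 0.44) = min(1, 1.35) = 1.00
v ⇒ ((¬t ∧ w) ⇒ v) = min(1, 1 − 0.44 + 1.00) = min(1, 1.56) = 1.00
(v ⇒ ((¬t ∧ w) ⇒ v)) ⇒ t = min(1, 1 − 1.00 + 0.63) = min(1, 0.63) = 0.63
((w ∧ v) ∧ (u ⇒ u)) ∧ ((v ⇒ ((¬t ∧ w) ⇒ v)) ⇒ t) = min(0.09, 0.63) = 0.09

0.09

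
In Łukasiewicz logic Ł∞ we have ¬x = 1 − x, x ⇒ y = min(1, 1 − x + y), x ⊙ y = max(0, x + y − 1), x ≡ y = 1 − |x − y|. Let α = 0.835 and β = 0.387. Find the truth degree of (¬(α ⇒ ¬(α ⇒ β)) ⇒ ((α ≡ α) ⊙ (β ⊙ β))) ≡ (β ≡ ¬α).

0.835

α ⇒ β = min(1, 1 − 0.835 + 0.387) = min(1, 0.552) = 0.552
¬(α ⇒ β) = 1 − 0.552 = 0.448
α ⇒ ¬(α ⇒ β) = min(1, 1 − 0.835 + 0.448) = min(1, 0.613) = 0.613
¬(α ⇒ ¬(α ⇒ β)) = 1 − 0.613 = 0.387
α ≡ α = 1 − |0.835 − 0.835| = 1 − 0.000 = 1.000
β ⊙ β = max(0, 0.387 + 0.387 − 1) = max(0, -0.226) = 0.000
(α ≡ α) ⊙ (β ⊙ β) = max(0, 1.000 + 0.000 − 1) = max(0, 0.000) = 0.000
¬(α ⇒ ¬(α ⇒ β)) ⇒ ((α ≡ α) ⊙ (β ⊙ β)) = min(1, 1 − 0.387 + 0.000) = min(1, 0.613) = 0.613
¬α = 1 − 0.835 = 0.165
β ≡ ¬α = 1 − |0.387 − 0.165| = 1 − 0.222 = 0.778
(¬(α ⇒ ¬(α ⇒ β)) ⇒ ((α ≡ α) ⊙ (β ⊙ β))) ≡ (β ≡ ¬α) = 1 − |0.613 − 0.778| = 1 − 0.165 = 0.835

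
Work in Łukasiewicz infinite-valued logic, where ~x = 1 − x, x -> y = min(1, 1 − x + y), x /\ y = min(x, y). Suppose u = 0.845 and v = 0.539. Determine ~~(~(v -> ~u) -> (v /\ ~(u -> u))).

0.616

~u = 1 − 0.845 = 0.155
v -> ~u = min(1, 1 − 0.539 + 0.155) = min(1, 0.616) = 0.616
~(v -> ~u) = 1 − 0.616 = 0.384
u -> u = min(1, 1 − 0.845 + 0.845) = min(1, 1.000) = 1.000
~(u -> u) = 1 − 1.000 = 0.000
v /\ ~(u -> u) = min(0.539, 0.000) = 0.000
~(v -> ~u) -> (v /\ ~(u -> u)) = min(1, 1 − 0.384 + 0.000) = min(1, 0.616) = 0.616
~(~(v -> ~u) -> (v /\ ~(u -> u))) = 1 − 0.616 = 0.384
~~(~(v -> ~u) -> (v /\ ~(u -> u))) = 1 − 0.384 = 0.616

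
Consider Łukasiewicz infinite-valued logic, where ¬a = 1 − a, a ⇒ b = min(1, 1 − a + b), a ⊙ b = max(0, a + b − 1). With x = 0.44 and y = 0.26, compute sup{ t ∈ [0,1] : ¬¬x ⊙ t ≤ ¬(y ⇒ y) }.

¬x = 1 − 0.44 = 0.56
¬¬x = 1 − 0.56 = 0.44
So the left factor is ¬¬x = 0.44.
y ⇒ y = min(1, 1 − 0.26 + 0.26) = min(1, 1.00) = 1.00
¬(y ⇒ y) = 1 − 1.00 = 0.00
So the right-hand bound is ¬(y ⇒ y) = 0.00.
The residuum of the Łukasiewicz t-norm gives the supremum: min(1, 1 − 0.44 + 0.00).
1 − 0.44 + 0.00 = 0.56, so t = min(1, 0.56) = 0.56.
Check: 0.44 ⊙ 0.56 = max(0, 0.00) = 0.00 ≤ 0.00.

0.56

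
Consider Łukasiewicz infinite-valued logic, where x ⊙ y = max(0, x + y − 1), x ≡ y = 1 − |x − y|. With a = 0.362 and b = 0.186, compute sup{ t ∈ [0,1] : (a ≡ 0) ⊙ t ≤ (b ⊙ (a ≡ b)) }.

a ≡ 0 = 1 − |0.362 − 0.000| = 1 − 0.362 = 0.638
So the left factor is a ≡ 0 = 0.638.
a ≡ b = 1 − |0.362 − 0.186| = 1 − 0.176 = 0.824
b ⊙ (a ≡ b) = max(0, 0.186 + 0.824 − 1) = max(0, 0.010) = 0.010
So the right-hand bound is b ⊙ (a ≡ b) = 0.010.
The residuum of the Łukasiewicz t-norm gives the supremum: min(1, 1 − 0.638 + 0.010).
1 − 0.638 + 0.010 = 0.372, so t = min(1, 0.372) = 0.372.
Check: 0.638 ⊙ 0.372 = max(0, 0.010) = 0.010 ≤ 0.010.

0.372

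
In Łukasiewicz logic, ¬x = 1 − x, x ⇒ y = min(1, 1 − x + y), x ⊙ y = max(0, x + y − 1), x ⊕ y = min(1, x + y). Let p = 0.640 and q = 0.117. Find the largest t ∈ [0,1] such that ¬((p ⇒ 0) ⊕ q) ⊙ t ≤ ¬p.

0.837

p ⇒ 0 = min(1, 1 − 0.640 + 0.000) = min(1, 0.360) = 0.360
(p ⇒ 0) ⊕ q = min(1, 0.360 + 0.117) = min(1, 0.477) = 0.477
¬((p ⇒ 0) ⊕ q) = 1 − 0.477 = 0.523
So the left factor is ¬((p ⇒ 0) ⊕ q) = 0.523.
¬p = 1 − 0.640 = 0.360
So the right-hand bound is ¬p = 0.360.
The residuum of the Łukasiewicz t-norm gives the supremum: min(1, 1 − 0.523 + 0.360).
1 − 0.523 + 0.360 = 0.837, so t = min(1, 0.837) = 0.837.
Check: 0.523 ⊙ 0.837 = max(0, 0.360) = 0.360 ≤ 0.360.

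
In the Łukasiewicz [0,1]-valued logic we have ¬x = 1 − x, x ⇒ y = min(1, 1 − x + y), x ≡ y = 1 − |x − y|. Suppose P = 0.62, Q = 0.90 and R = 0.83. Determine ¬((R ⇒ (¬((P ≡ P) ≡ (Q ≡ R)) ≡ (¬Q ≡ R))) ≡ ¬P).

0.59

P ≡ P = 1 − |0.62 − 0.62| = 1 − 0.00 = 1.00
Q ≡ R = 1 − |0.90 − 0.83| = 1 − 0.07 = 0.93
(P ≡ P) ≡ (Q ≡ R) = 1 − |1.00 − 0.93| = 1 − 0.07 = 0.93
¬((P ≡ P) ≡ (Q ≡ R)) = 1 − 0.93 = 0.07
¬Q = 1 − 0.90 = 0.10
¬Q ≡ R = 1 − |0.10 − 0.83| = 1 − 0.73 = 0.27
¬((P ≡ P) ≡ (Q ≡ R)) ≡ (¬Q ≡ R) = 1 − |0.07 − 0.27| = 1 − 0.20 = 0.80
R ⇒ (¬((P ≡ P) ≡ (Q ≡ R)) ≡ (¬Q ≡ R)) = min(1, 1 − 0.83 + 0.80) = min(1, 0.97) = 0.97
¬P = 1 − 0.62 = 0.38
(R ⇒ (¬((P ≡ P) ≡ (Q ≡ R)) ≡ (¬Q ≡ R))) ≡ ¬P = 1 − |0.97 − 0.38| = 1 − 0.59 = 0.41
¬((R ⇒ (¬((P ≡ P) ≡ (Q ≡ R)) ≡ (¬Q ≡ R))) ≡ ¬P) = 1 − 0.41 = 0.59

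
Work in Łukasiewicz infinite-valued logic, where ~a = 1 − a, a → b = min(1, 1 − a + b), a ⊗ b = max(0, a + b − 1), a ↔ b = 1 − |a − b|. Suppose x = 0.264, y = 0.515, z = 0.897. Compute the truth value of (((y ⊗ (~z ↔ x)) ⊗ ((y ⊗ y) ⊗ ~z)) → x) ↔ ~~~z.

~z = 1 − 0.897 = 0.103
~z ↔ x = 1 − |0.103 − 0.264| = 1 − 0.161 = 0.839
y ⊗ (~z ↔ x) = max(0, 0.515 + 0.839 − 1) = max(0, 0.354) = 0.354
y ⊗ y = max(0, 0.515 + 0.515 − 1) = max(0, 0.030) = 0.030
(y ⊗ y) ⊗ ~z = max(0, 0.030 + 0.103 − 1) = max(0, -0.867) = 0.000
(y ⊗ (~z ↔ x)) ⊗ ((y ⊗ y) ⊗ ~z) = max(0, 0.354 + 0.000 − 1) = max(0, -0.646) = 0.000
((y ⊗ (~z ↔ x)) ⊗ ((y ⊗ y) ⊗ ~z)) → x = min(1, 1 − 0.000 + 0.264) = min(1, 1.264) = 1.000
~~z = 1 − 0.103 = 0.897
~~~z = 1 − 0.897 = 0.103
(((y ⊗ (~z ↔ x)) ⊗ ((y ⊗ y) ⊗ ~z)) → x) ↔ ~~~z = 1 − |1.000 − 0.103| = 1 − 0.897 = 0.103

0.103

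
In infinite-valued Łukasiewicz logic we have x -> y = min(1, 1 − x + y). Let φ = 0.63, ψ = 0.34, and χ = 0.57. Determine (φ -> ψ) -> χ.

0.86

φ -> ψ = min(1, 1 − 0.63 + 0.34) = min(1, 0.71) = 0.71
(φ -> ψ) -> χ = min(1, 1 − 0.71 + 0.57) = min(1, 0.86) = 0.86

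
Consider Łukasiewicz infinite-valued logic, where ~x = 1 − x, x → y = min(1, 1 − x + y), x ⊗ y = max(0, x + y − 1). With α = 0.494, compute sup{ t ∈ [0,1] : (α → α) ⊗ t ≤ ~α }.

α → α = min(1, 1 − 0.494 + 0.494) = min(1, 1.000) = 1.000
So the left factor is α → α = 1.000.
~α = 1 − 0.494 = 0.506
So the right-hand bound is ~α = 0.506.
The residuum of the Łukasiewicz t-norm gives the supremum: min(1, 1 − 1.000 + 0.506).
1 − 1.000 + 0.506 = 0.506, so t = min(1, 0.506) = 0.506.
Check: 1.000 ⊗ 0.506 = max(0, 0.506) = 0.506 ≤ 0.506.

0.506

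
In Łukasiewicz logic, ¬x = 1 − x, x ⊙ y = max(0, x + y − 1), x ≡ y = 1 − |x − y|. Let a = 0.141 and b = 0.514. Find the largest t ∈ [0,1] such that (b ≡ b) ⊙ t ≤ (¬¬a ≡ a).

1.000

b ≡ b = 1 − |0.514 − 0.514| = 1 − 0.000 = 1.000
So the left factor is b ≡ b = 1.000.
¬a = 1 − 0.141 = 0.859
¬¬a = 1 − 0.859 = 0.141
¬¬a ≡ a = 1 − |0.141 − 0.141| = 1 − 0.000 = 1.000
So the right-hand bound is ¬¬a ≡ a = 1.000.
The residuum of the Łukasiewicz t-norm gives the supremum: min(1, 1 − 1.000 + 1.000).
1 − 1.000 + 1.000 = 1.000, so t = min(1, 1.000) = 1.000.
Check: 1.000 ⊙ 1.000 = max(0, 1.000) = 1.000 ≤ 1.000.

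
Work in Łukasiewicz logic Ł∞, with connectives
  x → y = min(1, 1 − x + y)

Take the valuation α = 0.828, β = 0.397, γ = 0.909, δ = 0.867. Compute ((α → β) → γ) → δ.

0.867

α → β = min(1, 1 − 0.828 + 0.397) = min(1, 0.569) = 0.569
(α → β) → γ = min(1, 1 − 0.569 + 0.909) = min(1, 1.340) = 1.000
((α → β) → γ) → δ = min(1, 1 − 1.000 + 0.867) = min(1, 0.867) = 0.867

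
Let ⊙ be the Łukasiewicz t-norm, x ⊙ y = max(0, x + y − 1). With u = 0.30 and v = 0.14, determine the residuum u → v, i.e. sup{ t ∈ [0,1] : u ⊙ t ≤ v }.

The residuum of the Łukasiewicz t-norm gives the supremum: min(1, 1 − 0.30 + 0.14).
1 − 0.30 + 0.14 = 0.84, so t = min(1, 0.84) = 0.84.
Check: 0.30 ⊙ 0.84 = max(0, 0.14) = 0.14 ≤ 0.14.

0.84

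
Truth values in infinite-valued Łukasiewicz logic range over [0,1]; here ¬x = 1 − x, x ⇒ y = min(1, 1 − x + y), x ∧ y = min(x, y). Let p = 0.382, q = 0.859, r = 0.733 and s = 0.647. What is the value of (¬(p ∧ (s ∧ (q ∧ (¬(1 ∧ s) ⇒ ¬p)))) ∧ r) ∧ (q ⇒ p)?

1 ∧ s = min(1.000, 0.647) = 0.647
¬(1 ∧ s) = 1 − 0.647 = 0.353
¬p = 1 − 0.382 = 0.618
¬(1 ∧ s) ⇒ ¬p = min(1, 1 − 0.353 + 0.618) = min(1, 1.265) = 1.000
q ∧ (¬(1 ∧ s) ⇒ ¬p) = min(0.859, 1.000) = 0.859
s ∧ (q ∧ (¬(1 ∧ s) ⇒ ¬p)) = min(0.647, 0.859) = 0.647
p ∧ (s ∧ (q ∧ (¬(1 ∧ s) ⇒ ¬p))) = min(0.382, 0.647) = 0.382
¬(p ∧ (s ∧ (q ∧ (¬(1 ∧ s) ⇒ ¬p)))) = 1 − 0.382 = 0.618
¬(p ∧ (s ∧ (q ∧ (¬(1 ∧ s) ⇒ ¬p)))) ∧ r = min(0.618, 0.733) = 0.618
q ⇒ p = min(1, 1 − 0.859 + 0.382) = min(1, 0.523) = 0.523
(¬(p ∧ (s ∧ (q ∧ (¬(1 ∧ s) ⇒ ¬p)))) ∧ r) ∧ (q ⇒ p) = min(0.618, 0.523) = 0.523

0.523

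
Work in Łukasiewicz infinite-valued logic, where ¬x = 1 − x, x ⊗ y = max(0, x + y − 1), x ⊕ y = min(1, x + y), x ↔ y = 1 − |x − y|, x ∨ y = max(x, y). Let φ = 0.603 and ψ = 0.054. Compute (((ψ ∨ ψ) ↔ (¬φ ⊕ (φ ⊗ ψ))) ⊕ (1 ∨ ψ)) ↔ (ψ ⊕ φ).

0.657

ψ ∨ ψ = max(0.054, 0.054) = 0.054
¬φ = 1 − 0.603 = 0.397
φ ⊗ ψ = max(0, 0.603 + 0.054 − 1) = max(0, -0.343) = 0.000
¬φ ⊕ (φ ⊗ ψ) = min(1, 0.397 + 0.000) = min(1, 0.397) = 0.397
(ψ ∨ ψ) ↔ (¬φ ⊕ (φ ⊗ ψ)) = 1 − |0.054 − 0.397| = 1 − 0.343 = 0.657
1 ∨ ψ = max(1.000, 0.054) = 1.000
((ψ ∨ ψ) ↔ (¬φ ⊕ (φ ⊗ ψ))) ⊕ (1 ∨ ψ) = min(1, 0.657 + 1.000) = min(1, 1.657) = 1.000
ψ ⊕ φ = min(1, 0.054 + 0.603) = min(1, 0.657) = 0.657
(((ψ ∨ ψ) ↔ (¬φ ⊕ (φ ⊗ ψ))) ⊕ (1 ∨ ψ)) ↔ (ψ ⊕ φ) = 1 − |1.000 − 0.657| = 1 − 0.343 = 0.657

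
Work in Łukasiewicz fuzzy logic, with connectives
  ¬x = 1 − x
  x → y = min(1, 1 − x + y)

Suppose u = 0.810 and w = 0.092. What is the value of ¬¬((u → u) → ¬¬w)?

0.092

u → u = min(1, 1 − 0.810 + 0.810) = min(1, 1.000) = 1.000
¬w = 1 − 0.092 = 0.908
¬¬w = 1 − 0.908 = 0.092
(u → u) → ¬¬w = min(1, 1 − 1.000 + 0.092) = min(1, 0.092) = 0.092
¬((u → u) → ¬¬w) = 1 − 0.092 = 0.908
¬¬((u → u) → ¬¬w) = 1 − 0.908 = 0.092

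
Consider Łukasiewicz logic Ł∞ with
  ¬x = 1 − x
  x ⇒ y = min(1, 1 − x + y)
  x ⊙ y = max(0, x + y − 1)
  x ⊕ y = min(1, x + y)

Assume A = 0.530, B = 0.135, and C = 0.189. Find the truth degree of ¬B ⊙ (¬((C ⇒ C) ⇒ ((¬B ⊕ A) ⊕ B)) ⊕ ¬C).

¬B = 1 − 0.135 = 0.865
C ⇒ C = min(1, 1 − 0.189 + 0.189) = min(1, 1.000) = 1.000
¬B ⊕ A = min(1, 0.865 + 0.530) = min(1, 1.395) = 1.000
(¬B ⊕ A) ⊕ B = min(1, 1.000 + 0.135) = min(1, 1.135) = 1.000
(C ⇒ C) ⇒ ((¬B ⊕ A) ⊕ B) = min(1, 1 − 1.000 + 1.000) = min(1, 1.000) = 1.000
¬((C ⇒ C) ⇒ ((¬B ⊕ A) ⊕ B)) = 1 − 1.000 = 0.000
¬C = 1 − 0.189 = 0.811
¬((C ⇒ C) ⇒ ((¬B ⊕ A) ⊕ B)) ⊕ ¬C = min(1, 0.000 + 0.811) = min(1, 0.811) = 0.811
¬B ⊙ (¬((C ⇒ C) ⇒ ((¬B ⊕ A) ⊕ B)) ⊕ ¬C) = max(0, 0.865 + 0.811 − 1) = max(0, 0.676) = 0.676

0.676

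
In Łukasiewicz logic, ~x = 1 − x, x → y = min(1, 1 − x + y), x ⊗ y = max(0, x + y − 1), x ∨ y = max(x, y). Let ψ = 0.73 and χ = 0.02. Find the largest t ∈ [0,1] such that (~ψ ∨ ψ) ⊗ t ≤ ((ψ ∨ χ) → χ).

0.56

~ψ = 1 − 0.73 = 0.27
~ψ ∨ ψ = max(0.27, 0.73) = 0.73
So the left factor is ~ψ ∨ ψ = 0.73.
ψ ∨ χ = max(0.73, 0.02) = 0.73
(ψ ∨ χ) → χ = min(1, 1 − 0.73 + 0.02) = min(1, 0.29) = 0.29
So the right-hand bound is (ψ ∨ χ) → χ = 0.29.
The residuum of the Łukasiewicz t-norm gives the supremum: min(1, 1 − 0.73 + 0.29).
1 − 0.73 + 0.29 = 0.56, so t = min(1, 0.56) = 0.56.
Check: 0.73 ⊗ 0.56 = max(0, 0.29) = 0.29 ≤ 0.29.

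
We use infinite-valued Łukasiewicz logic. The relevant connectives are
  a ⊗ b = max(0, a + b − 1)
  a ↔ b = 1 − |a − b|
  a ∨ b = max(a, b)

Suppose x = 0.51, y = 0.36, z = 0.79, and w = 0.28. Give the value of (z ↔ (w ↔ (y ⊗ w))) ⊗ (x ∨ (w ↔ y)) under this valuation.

y ⊗ w = max(0, 0.36 + 0.28 − 1) = max(0, -0.36) = 0.00
w ↔ (y ⊗ w) = 1 − |0.28 − 0.00| = 1 − 0.28 = 0.72
z ↔ (w ↔ (y ⊗ w)) = 1 − |0.79 − 0.72| = 1 − 0.07 = 0.93
w ↔ y = 1 − |0.28 − 0.36| = 1 − 0.08 = 0.92
x ∨ (w ↔ y) = max(0.51, 0.92) = 0.92
(z ↔ (w ↔ (y ⊗ w))) ⊗ (x ∨ (w ↔ y)) = max(0, 0.93 + 0.92 − 1) = max(0, 0.85) = 0.85

0.85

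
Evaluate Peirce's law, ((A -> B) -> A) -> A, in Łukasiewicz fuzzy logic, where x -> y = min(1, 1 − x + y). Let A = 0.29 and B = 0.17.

A -> B = min(1, 1 − 0.29 + 0.17) = min(1, 0.88) = 0.88
(A -> B) -> A = min(1, 1 − 0.88 + 0.29) = min(1, 0.41) = 0.41
((A -> B) -> A) -> A = min(1, 1 − 0.41 + 0.29) = min(1, 0.88) = 0.88
(The value 0.88 < 1 shows this instance is not satisfied; not a Ł∞-tautology in general.)

0.88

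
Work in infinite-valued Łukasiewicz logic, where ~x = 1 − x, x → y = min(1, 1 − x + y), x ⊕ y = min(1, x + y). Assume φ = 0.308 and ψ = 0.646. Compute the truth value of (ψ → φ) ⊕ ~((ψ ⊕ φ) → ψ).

ψ → φ = min(1, 1 − 0.646 + 0.308) = min(1, 0.662) = 0.662
ψ ⊕ φ = min(1, 0.646 + 0.308) = min(1, 0.954) = 0.954
(ψ ⊕ φ) → ψ = min(1, 1 − 0.954 + 0.646) = min(1, 0.692) = 0.692
~((ψ ⊕ φ) → ψ) = 1 − 0.692 = 0.308
(ψ → φ) ⊕ ~((ψ ⊕ φ) → ψ) = min(1, 0.662 + 0.308) = min(1, 0.970) = 0.970

0.970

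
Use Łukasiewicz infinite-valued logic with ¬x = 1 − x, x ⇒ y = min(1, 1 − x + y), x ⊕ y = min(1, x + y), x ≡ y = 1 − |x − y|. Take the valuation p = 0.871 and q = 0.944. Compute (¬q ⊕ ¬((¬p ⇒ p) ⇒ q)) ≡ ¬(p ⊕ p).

0.888

¬q = 1 − 0.944 = 0.056
¬p = 1 − 0.871 = 0.129
¬p ⇒ p = min(1, 1 − 0.129 + 0.871) = min(1, 1.742) = 1.000
(¬p ⇒ p) ⇒ q = min(1, 1 − 1.000 + 0.944) = min(1, 0.944) = 0.944
¬((¬p ⇒ p) ⇒ q) = 1 − 0.944 = 0.056
¬q ⊕ ¬((¬p ⇒ p) ⇒ q) = min(1, 0.056 + 0.056) = min(1, 0.112) = 0.112
p ⊕ p = min(1, 0.871 + 0.871) = min(1, 1.742) = 1.000
¬(p ⊕ p) = 1 − 1.000 = 0.000
(¬q ⊕ ¬((¬p ⇒ p) ⇒ q)) ≡ ¬(p ⊕ p) = 1 − |0.112 − 0.000| = 1 − 0.112 = 0.888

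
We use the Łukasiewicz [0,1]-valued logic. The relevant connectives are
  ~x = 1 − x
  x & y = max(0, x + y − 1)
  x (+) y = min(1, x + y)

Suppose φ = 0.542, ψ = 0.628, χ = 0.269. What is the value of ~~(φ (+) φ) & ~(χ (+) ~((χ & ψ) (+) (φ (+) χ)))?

φ (+) φ = min(1, 0.542 + 0.542) = min(1, 1.084) = 1.000
~(φ (+) φ) = 1 − 1.000 = 0.000
~~(φ (+) φ) = 1 − 0.000 = 1.000
χ & ψ = max(0, 0.269 + 0.628 − 1) = max(0, -0.103) = 0.000
φ (+) χ = min(1, 0.542 + 0.269) = min(1, 0.811) = 0.811
(χ & ψ) (+) (φ (+) χ) = min(1, 0.000 + 0.811) = min(1, 0.811) = 0.811
~((χ & ψ) (+) (φ (+) χ)) = 1 − 0.811 = 0.189
χ (+) ~((χ & ψ) (+) (φ (+) χ)) = min(1, 0.269 + 0.189) = min(1, 0.458) = 0.458
~(χ (+) ~((χ & ψ) (+) (φ (+) χ))) = 1 − 0.458 = 0.542
~~(φ (+) φ) & ~(χ (+) ~((χ & ψ) (+) (φ (+) χ))) = max(0, 1.000 + 0.542 − 1) = max(0, 0.542) = 0.542

0.542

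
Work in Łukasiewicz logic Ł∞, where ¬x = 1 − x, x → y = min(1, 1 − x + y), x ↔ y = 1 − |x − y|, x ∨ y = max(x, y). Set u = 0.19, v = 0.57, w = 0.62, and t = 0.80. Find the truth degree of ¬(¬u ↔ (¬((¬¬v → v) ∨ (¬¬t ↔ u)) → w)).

0.19

¬u = 1 − 0.19 = 0.81
¬v = 1 − 0.57 = 0.43
¬¬v = 1 − 0.43 = 0.57
¬¬v → v = min(1, 1 − 0.57 + 0.57) = min(1, 1.00) = 1.00
¬t = 1 − 0.80 = 0.20
¬¬t = 1 − 0.20 = 0.80
¬¬t ↔ u = 1 − |0.80 − 0.19| = 1 − 0.61 = 0.39
(¬¬v → v) ∨ (¬¬t ↔ u) = max(1.00, 0.39) = 1.00
¬((¬¬v → v) ∨ (¬¬t ↔ u)) = 1 − 1.00 = 0.00
¬((¬¬v → v) ∨ (¬¬t ↔ u)) → w = min(1, 1 − 0.00 + 0.62) = min(1, 1.62) = 1.00
¬u ↔ (¬((¬¬v → v) ∨ (¬¬t ↔ u)) → w) = 1 − |0.81 − 1.00| = 1 − 0.19 = 0.81
¬(¬u ↔ (¬((¬¬v → v) ∨ (¬¬t ↔ u)) → w)) = 1 − 0.81 = 0.19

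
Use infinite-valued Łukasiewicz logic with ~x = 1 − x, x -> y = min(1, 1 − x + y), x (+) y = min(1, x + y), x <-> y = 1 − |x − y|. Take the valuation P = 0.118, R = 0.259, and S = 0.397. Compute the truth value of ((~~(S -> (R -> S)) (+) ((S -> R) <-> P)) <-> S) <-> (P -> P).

0.397

R -> S = min(1, 1 − 0.259 + 0.397) = min(1, 1.138) = 1.000
S -> (R -> S) = min(1, 1 − 0.397 + 1.000) = min(1, 1.603) = 1.000
~(S -> (R -> S)) = 1 − 1.000 = 0.000
~~(S -> (R -> S)) = 1 − 0.000 = 1.000
S -> R = min(1, 1 − 0.397 + 0.259) = min(1, 0.862) = 0.862
(S -> R) <-> P = 1 − |0.862 − 0.118| = 1 − 0.744 = 0.256
~~(S -> (R -> S)) (+) ((S -> R) <-> P) = min(1, 1.000 + 0.256) = min(1, 1.256) = 1.000
(~~(S -> (R -> S)) (+) ((S -> R) <-> P)) <-> S = 1 − |1.000 − 0.397| = 1 − 0.603 = 0.397
P -> P = min(1, 1 − 0.118 + 0.118) = min(1, 1.000) = 1.000
((~~(S -> (R -> S)) (+) ((S -> R) <-> P)) <-> S) <-> (P -> P) = 1 − |0.397 − 1.000| = 1 − 0.603 = 0.397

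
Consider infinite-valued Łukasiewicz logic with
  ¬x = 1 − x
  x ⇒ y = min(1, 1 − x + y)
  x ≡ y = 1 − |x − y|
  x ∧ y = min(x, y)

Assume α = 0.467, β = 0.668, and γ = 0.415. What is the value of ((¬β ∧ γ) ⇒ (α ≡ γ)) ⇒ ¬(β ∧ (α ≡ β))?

0.332

¬β = 1 − 0.668 = 0.332
¬β ∧ γ = min(0.332, 0.415) = 0.332
α ≡ γ = 1 − |0.467 − 0.415| = 1 − 0.052 = 0.948
(¬β ∧ γ) ⇒ (α ≡ γ) = min(1, 1 − 0.332 + 0.948) = min(1, 1.616) = 1.000
α ≡ β = 1 − |0.467 − 0.668| = 1 − 0.201 = 0.799
β ∧ (α ≡ β) = min(0.668, 0.799) = 0.668
¬(β ∧ (α ≡ β)) = 1 − 0.668 = 0.332
((¬β ∧ γ) ⇒ (α ≡ γ)) ⇒ ¬(β ∧ (α ≡ β)) = min(1, 1 − 1.000 + 0.332) = min(1, 0.332) = 0.332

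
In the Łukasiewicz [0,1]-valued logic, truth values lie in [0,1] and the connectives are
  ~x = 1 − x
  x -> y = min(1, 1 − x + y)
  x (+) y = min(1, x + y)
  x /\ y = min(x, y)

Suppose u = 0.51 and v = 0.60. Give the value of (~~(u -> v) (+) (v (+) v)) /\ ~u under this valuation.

0.49

u -> v = min(1, 1 − 0.51 + 0.60) = min(1, 1.09) = 1.00
~(u -> v) = 1 − 1.00 = 0.00
~~(u -> v) = 1 − 0.00 = 1.00
v (+) v = min(1, 0.60 + 0.60) = min(1, 1.20) = 1.00
~~(u -> v) (+) (v (+) v) = min(1, 1.00 + 1.00) = min(1, 2.00) = 1.00
~u = 1 − 0.51 = 0.49
(~~(u -> v) (+) (v (+) v)) /\ ~u = min(1.00, 0.49) = 0.49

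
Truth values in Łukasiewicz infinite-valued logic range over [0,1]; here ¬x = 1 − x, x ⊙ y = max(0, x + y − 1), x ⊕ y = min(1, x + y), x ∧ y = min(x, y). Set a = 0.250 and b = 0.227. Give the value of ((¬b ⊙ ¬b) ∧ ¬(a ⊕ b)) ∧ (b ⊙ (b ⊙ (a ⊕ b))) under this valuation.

¬b = 1 − 0.227 = 0.773
¬b ⊙ ¬b = max(0, 0.773 + 0.773 − 1) = max(0, 0.546) = 0.546
a ⊕ b = min(1, 0.250 + 0.227) = min(1, 0.477) = 0.477
¬(a ⊕ b) = 1 − 0.477 = 0.523
(¬b ⊙ ¬b) ∧ ¬(a ⊕ b) = min(0.546, 0.523) = 0.523
b ⊙ (a ⊕ b) = max(0, 0.227 + 0.477 − 1) = max(0, -0.296) = 0.000
b ⊙ (b ⊙ (a ⊕ b)) = max(0, 0.227 + 0.000 − 1) = max(0, -0.773) = 0.000
((¬b ⊙ ¬b) ∧ ¬(a ⊕ b)) ∧ (b ⊙ (b ⊙ (a ⊕ b))) = min(0.523, 0.000) = 0.000

0.000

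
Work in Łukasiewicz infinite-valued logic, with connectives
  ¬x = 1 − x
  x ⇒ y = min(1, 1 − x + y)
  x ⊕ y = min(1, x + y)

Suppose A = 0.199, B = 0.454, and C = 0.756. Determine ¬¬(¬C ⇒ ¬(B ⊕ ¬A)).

0.756

¬C = 1 − 0.756 = 0.244
¬A = 1 − 0.199 = 0.801
B ⊕ ¬A = min(1, 0.454 + 0.801) = min(1, 1.255) = 1.000
¬(B ⊕ ¬A) = 1 − 1.000 = 0.000
¬C ⇒ ¬(B ⊕ ¬A) = min(1, 1 − 0.244 + 0.000) = min(1, 0.756) = 0.756
¬(¬C ⇒ ¬(B ⊕ ¬A)) = 1 − 0.756 = 0.244
¬¬(¬C ⇒ ¬(B ⊕ ¬A)) = 1 − 0.244 = 0.756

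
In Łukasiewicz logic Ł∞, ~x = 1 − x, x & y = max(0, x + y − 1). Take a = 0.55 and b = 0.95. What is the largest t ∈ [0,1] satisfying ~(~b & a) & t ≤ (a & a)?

0.10

~b = 1 − 0.95 = 0.05
~b & a = max(0, 0.05 + 0.55 − 1) = max(0, -0.40) = 0.00
~(~b & a) = 1 − 0.00 = 1.00
So the left factor is ~(~b & a) = 1.00.
a & a = max(0, 0.55 + 0.55 − 1) = max(0, 0.10) = 0.10
So the right-hand bound is a & a = 0.10.
The residuum of the Łukasiewicz t-norm gives the supremum: min(1, 1 − 1.00 + 0.10).
1 − 1.00 + 0.10 = 0.10, so t = min(1, 0.10) = 0.10.
Check: 1.00 & 0.10 = max(0, 0.10) = 0.10 ≤ 0.10.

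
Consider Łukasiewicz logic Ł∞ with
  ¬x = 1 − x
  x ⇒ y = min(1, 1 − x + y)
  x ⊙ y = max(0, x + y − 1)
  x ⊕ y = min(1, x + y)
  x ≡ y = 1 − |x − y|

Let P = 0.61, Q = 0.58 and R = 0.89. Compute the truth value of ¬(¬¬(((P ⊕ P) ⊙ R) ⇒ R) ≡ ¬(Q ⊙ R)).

P ⊕ P = min(1, 0.61 + 0.61) = min(1, 1.22) = 1.00
(P ⊕ P) ⊙ R = max(0, 1.00 + 0.89 − 1) = max(0, 0.89) = 0.89
((P ⊕ P) ⊙ R) ⇒ R = min(1, 1 − 0.89 + 0.89) = min(1, 1.00) = 1.00
¬(((P ⊕ P) ⊙ R) ⇒ R) = 1 − 1.00 = 0.00
¬¬(((P ⊕ P) ⊙ R) ⇒ R) = 1 − 0.00 = 1.00
Q ⊙ R = max(0, 0.58 + 0.89 − 1) = max(0, 0.47) = 0.47
¬(Q ⊙ R) = 1 − 0.47 = 0.53
¬¬(((P ⊕ P) ⊙ R) ⇒ R) ≡ ¬(Q ⊙ R) = 1 − |1.00 − 0.53| = 1 − 0.47 = 0.53
¬(¬¬(((P ⊕ P) ⊙ R) ⇒ R) ≡ ¬(Q ⊙ R)) = 1 − 0.53 = 0.47

0.47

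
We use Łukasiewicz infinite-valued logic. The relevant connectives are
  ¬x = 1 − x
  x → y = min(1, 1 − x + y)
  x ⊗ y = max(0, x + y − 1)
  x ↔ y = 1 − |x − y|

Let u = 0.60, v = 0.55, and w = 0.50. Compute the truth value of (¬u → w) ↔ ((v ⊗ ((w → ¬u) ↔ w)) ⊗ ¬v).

0.00

¬u = 1 − 0.60 = 0.40
¬u → w = min(1, 1 − 0.40 + 0.50) = min(1, 1.10) = 1.00
w → ¬u = min(1, 1 − 0.50 + 0.40) = min(1, 0.90) = 0.90
(w → ¬u) ↔ w = 1 − |0.90 − 0.50| = 1 − 0.40 = 0.60
v ⊗ ((w → ¬u) ↔ w) = max(0, 0.55 + 0.60 − 1) = max(0, 0.15) = 0.15
¬v = 1 − 0.55 = 0.45
(v ⊗ ((w → ¬u) ↔ w)) ⊗ ¬v = max(0, 0.15 + 0.45 − 1) = max(0, -0.40) = 0.00
(¬u → w) ↔ ((v ⊗ ((w → ¬u) ↔ w)) ⊗ ¬v) = 1 − |1.00 − 0.00| = 1 − 1.00 = 0.00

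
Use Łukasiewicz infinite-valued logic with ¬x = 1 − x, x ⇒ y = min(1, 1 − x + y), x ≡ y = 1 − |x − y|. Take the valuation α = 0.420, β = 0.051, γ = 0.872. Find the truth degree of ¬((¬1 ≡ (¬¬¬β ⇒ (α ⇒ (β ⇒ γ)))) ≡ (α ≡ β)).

0.631

¬1 = 1 − 1.000 = 0.000
¬β = 1 − 0.051 = 0.949
¬¬β = 1 − 0.949 = 0.051
¬¬¬β = 1 − 0.051 = 0.949
β ⇒ γ = min(1, 1 − 0.051 + 0.872) = min(1, 1.821) = 1.000
α ⇒ (β ⇒ γ) = min(1, 1 − 0.420 + 1.000) = min(1, 1.580) = 1.000
¬¬¬β ⇒ (α ⇒ (β ⇒ γ)) = min(1, 1 − 0.949 + 1.000) = min(1, 1.051) = 1.000
¬1 ≡ (¬¬¬β ⇒ (α ⇒ (β ⇒ γ))) = 1 − |0.000 − 1.000| = 1 − 1.000 = 0.000
α ≡ β = 1 − |0.420 − 0.051| = 1 − 0.369 = 0.631
(¬1 ≡ (¬¬¬β ⇒ (α ⇒ (β ⇒ γ)))) ≡ (α ≡ β) = 1 − |0.000 − 0.631| = 1 − 0.631 = 0.369
¬((¬1 ≡ (¬¬¬β ⇒ (α ⇒ (β ⇒ γ)))) ≡ (α ≡ β)) = 1 − 0.369 = 0.631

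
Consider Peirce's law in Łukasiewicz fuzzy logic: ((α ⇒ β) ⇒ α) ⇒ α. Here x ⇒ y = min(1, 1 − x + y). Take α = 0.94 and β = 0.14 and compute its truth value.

α ⇒ β = min(1, 1 − 0.94 + 0.14) = min(1, 0.20) = 0.20
(α ⇒ β) ⇒ α = min(1, 1 − 0.20 + 0.94) = min(1, 1.74) = 1.00
((α ⇒ β) ⇒ α) ⇒ α = min(1, 1 − 1.00 + 0.94) = min(1, 0.94) = 0.94
(The value 0.94 < 1 shows this instance is not satisfied; not a Ł∞-tautology in general.)

0.94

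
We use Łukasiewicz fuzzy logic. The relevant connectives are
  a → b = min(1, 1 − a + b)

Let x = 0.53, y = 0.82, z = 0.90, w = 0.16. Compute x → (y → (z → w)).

0.91

z → w = min(1, 1 − 0.90 + 0.16) = min(1, 0.26) = 0.26
y → (z → w) = min(1, 1 − 0.82 + 0.26) = min(1, 0.44) = 0.44
x → (y → (z → w)) = min(1, 1 − 0.53 + 0.44) = min(1, 0.91) = 0.91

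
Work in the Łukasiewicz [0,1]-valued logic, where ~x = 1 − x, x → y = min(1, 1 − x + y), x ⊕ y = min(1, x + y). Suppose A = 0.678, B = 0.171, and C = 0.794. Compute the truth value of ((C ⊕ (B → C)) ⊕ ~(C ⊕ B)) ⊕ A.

B → C = min(1, 1 − 0.171 + 0.794) = min(1, 1.623) = 1.000
C ⊕ (B → C) = min(1, 0.794 + 1.000) = min(1, 1.794) = 1.000
C ⊕ B = min(1, 0.794 + 0.171) = min(1, 0.965) = 0.965
~(C ⊕ B) = 1 − 0.965 = 0.035
(C ⊕ (B → C)) ⊕ ~(C ⊕ B) = min(1, 1.000 + 0.035) = min(1, 1.035) = 1.000
((C ⊕ (B → C)) ⊕ ~(C ⊕ B)) ⊕ A = min(1, 1.000 + 0.678) = min(1, 1.678) = 1.000

1.000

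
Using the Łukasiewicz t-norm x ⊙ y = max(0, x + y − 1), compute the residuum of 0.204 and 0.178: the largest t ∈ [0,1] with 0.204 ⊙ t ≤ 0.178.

0.974

The residuum of the Łukasiewicz t-norm gives the supremum: min(1, 1 − 0.204 + 0.178).
1 − 0.204 + 0.178 = 0.974, so t = min(1, 0.974) = 0.974.
Check: 0.204 ⊙ 0.974 = max(0, 0.178) = 0.178 ≤ 0.178.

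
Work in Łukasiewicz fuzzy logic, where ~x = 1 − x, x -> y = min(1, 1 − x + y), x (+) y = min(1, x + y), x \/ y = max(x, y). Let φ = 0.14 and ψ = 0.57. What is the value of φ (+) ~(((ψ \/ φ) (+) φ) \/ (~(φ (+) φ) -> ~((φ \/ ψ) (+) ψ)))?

0.43

ψ \/ φ = max(0.57, 0.14) = 0.57
(ψ \/ φ) (+) φ = min(1, 0.57 + 0.14) = min(1, 0.71) = 0.71
φ (+) φ = min(1, 0.14 + 0.14) = min(1, 0.28) = 0.28
~(φ (+) φ) = 1 − 0.28 = 0.72
φ \/ ψ = max(0.14, 0.57) = 0.57
(φ \/ ψ) (+) ψ = min(1, 0.57 + 0.57) = min(1, 1.14) = 1.00
~((φ \/ ψ) (+) ψ) = 1 − 1.00 = 0.00
~(φ (+) φ) -> ~((φ \/ ψ) (+) ψ) = min(1, 1 − 0.72 + 0.00) = min(1, 0.28) = 0.28
((ψ \/ φ) (+) φ) \/ (~(φ (+) φ) -> ~((φ \/ ψ) (+) ψ)) = max(0.71, 0.28) = 0.71
~(((ψ \/ φ) (+) φ) \/ (~(φ (+) φ) -> ~((φ \/ ψ) (+) ψ))) = 1 − 0.71 = 0.29
φ (+) ~(((ψ \/ φ) (+) φ) \/ (~(φ (+) φ) -> ~((φ \/ ψ) (+) ψ))) = min(1, 0.14 + 0.29) = min(1, 0.43) = 0.43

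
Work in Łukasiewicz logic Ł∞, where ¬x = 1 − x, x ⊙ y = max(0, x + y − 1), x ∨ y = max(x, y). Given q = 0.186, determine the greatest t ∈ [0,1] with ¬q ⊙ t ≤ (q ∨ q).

0.372

¬q = 1 − 0.186 = 0.814
So the left factor is ¬q = 0.814.
q ∨ q = max(0.186, 0.186) = 0.186
So the right-hand bound is q ∨ q = 0.186.
The residuum of the Łukasiewicz t-norm gives the supremum: min(1, 1 − 0.814 + 0.186).
1 − 0.814 + 0.186 = 0.372, so t = min(1, 0.372) = 0.372.
Check: 0.814 ⊙ 0.372 = max(0, 0.186) = 0.186 ≤ 0.186.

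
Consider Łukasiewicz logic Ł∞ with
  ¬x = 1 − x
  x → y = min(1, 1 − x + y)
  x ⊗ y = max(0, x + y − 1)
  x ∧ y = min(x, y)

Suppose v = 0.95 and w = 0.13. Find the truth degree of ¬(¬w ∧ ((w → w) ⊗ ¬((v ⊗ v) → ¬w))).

0.97

¬w = 1 − 0.13 = 0.87
w → w = min(1, 1 − 0.13 + 0.13) = min(1, 1.00) = 1.00
v ⊗ v = max(0, 0.95 + 0.95 − 1) = max(0, 0.90) = 0.90
(v ⊗ v) → ¬w = min(1, 1 − 0.90 + 0.87) = min(1, 0.97) = 0.97
¬((v ⊗ v) → ¬w) = 1 − 0.97 = 0.03
(w → w) ⊗ ¬((v ⊗ v) → ¬w) = max(0, 1.00 + 0.03 − 1) = max(0, 0.03) = 0.03
¬w ∧ ((w → w) ⊗ ¬((v ⊗ v) → ¬w)) = min(0.87, 0.03) = 0.03
¬(¬w ∧ ((w → w) ⊗ ¬((v ⊗ v) → ¬w))) = 1 − 0.03 = 0.97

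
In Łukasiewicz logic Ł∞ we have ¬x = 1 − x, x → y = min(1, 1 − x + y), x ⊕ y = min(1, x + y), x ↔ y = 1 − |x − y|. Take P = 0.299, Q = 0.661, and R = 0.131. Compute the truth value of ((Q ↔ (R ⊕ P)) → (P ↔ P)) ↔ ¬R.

0.869

R ⊕ P = min(1, 0.131 + 0.299) = min(1, 0.430) = 0.430
Q ↔ (R ⊕ P) = 1 − |0.661 − 0.430| = 1 − 0.231 = 0.769
P ↔ P = 1 − |0.299 − 0.299| = 1 − 0.000 = 1.000
(Q ↔ (R ⊕ P)) → (P ↔ P) = min(1, 1 − 0.769 + 1.000) = min(1, 1.231) = 1.000
¬R = 1 − 0.131 = 0.869
((Q ↔ (R ⊕ P)) → (P ↔ P)) ↔ ¬R = 1 − |1.000 − 0.869| = 1 − 0.131 = 0.869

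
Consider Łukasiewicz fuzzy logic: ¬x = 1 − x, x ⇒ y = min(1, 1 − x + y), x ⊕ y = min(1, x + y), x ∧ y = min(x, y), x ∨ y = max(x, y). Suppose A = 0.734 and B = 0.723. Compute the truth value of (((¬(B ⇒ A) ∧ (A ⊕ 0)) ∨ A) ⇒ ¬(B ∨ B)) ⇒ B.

B ⇒ A = min(1, 1 − 0.723 + 0.734) = min(1, 1.011) = 1.000
¬(B ⇒ A) = 1 − 1.000 = 0.000
A ⊕ 0 = min(1, 0.734 + 0.000) = min(1, 0.734) = 0.734
¬(B ⇒ A) ∧ (A ⊕ 0) = min(0.000, 0.734) = 0.000
(¬(B ⇒ A) ∧ (A ⊕ 0)) ∨ A = max(0.000, 0.734) = 0.734
B ∨ B = max(0.723, 0.723) = 0.723
¬(B ∨ B) = 1 − 0.723 = 0.277
((¬(B ⇒ A) ∧ (A ⊕ 0)) ∨ A) ⇒ ¬(B ∨ B) = min(1, 1 − 0.734 + 0.277) = min(1, 0.543) = 0.543
(((¬(B ⇒ A) ∧ (A ⊕ 0)) ∨ A) ⇒ ¬(B ∨ B)) ⇒ B = min(1, 1 − 0.543 + 0.723) = min(1, 1.180) = 1.000

1.000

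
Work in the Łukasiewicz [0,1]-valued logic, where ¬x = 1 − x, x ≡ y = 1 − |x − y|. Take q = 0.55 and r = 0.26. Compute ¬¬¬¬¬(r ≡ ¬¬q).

0.29

¬q = 1 − 0.55 = 0.45
¬¬q = 1 − 0.45 = 0.55
r ≡ ¬¬q = 1 − |0.26 − 0.55| = 1 − 0.29 = 0.71
¬(r ≡ ¬¬q) = 1 − 0.71 = 0.29
¬¬(r ≡ ¬¬q) = 1 − 0.29 = 0.71
¬¬¬(r ≡ ¬¬q) = 1 − 0.71 = 0.29
¬¬¬¬(r ≡ ¬¬q) = 1 − 0.29 = 0.71
¬¬¬¬¬(r ≡ ¬¬q) = 1 − 0.71 = 0.29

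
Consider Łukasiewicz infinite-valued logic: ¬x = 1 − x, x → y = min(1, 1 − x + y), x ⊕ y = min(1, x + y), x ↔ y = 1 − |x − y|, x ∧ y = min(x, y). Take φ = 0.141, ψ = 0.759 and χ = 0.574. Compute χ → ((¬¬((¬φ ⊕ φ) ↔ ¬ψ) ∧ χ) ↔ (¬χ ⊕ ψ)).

0.667

¬φ = 1 − 0.141 = 0.859
¬φ ⊕ φ = min(1, 0.859 + 0.141) = min(1, 1.000) = 1.000
¬ψ = 1 − 0.759 = 0.241
(¬φ ⊕ φ) ↔ ¬ψ = 1 − |1.000 − 0.241| = 1 − 0.759 = 0.241
¬((¬φ ⊕ φ) ↔ ¬ψ) = 1 − 0.241 = 0.759
¬¬((¬φ ⊕ φ) ↔ ¬ψ) = 1 − 0.759 = 0.241
¬¬((¬φ ⊕ φ) ↔ ¬ψ) ∧ χ = min(0.241, 0.574) = 0.241
¬χ = 1 − 0.574 = 0.426
¬χ ⊕ ψ = min(1, 0.426 + 0.759) = min(1, 1.185) = 1.000
(¬¬((¬φ ⊕ φ) ↔ ¬ψ) ∧ χ) ↔ (¬χ ⊕ ψ) = 1 − |0.241 − 1.000| = 1 − 0.759 = 0.241
χ → ((¬¬((¬φ ⊕ φ) ↔ ¬ψ) ∧ χ) ↔ (¬χ ⊕ ψ)) = min(1, 1 − 0.574 + 0.241) = min(1, 0.667) = 0.667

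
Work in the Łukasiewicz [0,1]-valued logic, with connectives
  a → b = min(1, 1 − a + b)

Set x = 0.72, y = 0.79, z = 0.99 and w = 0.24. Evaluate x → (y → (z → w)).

0.74

z → w = min(1, 1 − 0.99 + 0.24) = min(1, 0.25) = 0.25
y → (z → w) = min(1, 1 − 0.79 + 0.25) = min(1, 0.46) = 0.46
x → (y → (z → w)) = min(1, 1 − 0.72 + 0.46) = min(1, 0.74) = 0.74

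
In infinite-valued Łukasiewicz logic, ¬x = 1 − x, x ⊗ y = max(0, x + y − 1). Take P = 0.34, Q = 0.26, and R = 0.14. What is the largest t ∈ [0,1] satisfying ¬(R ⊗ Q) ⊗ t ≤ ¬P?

R ⊗ Q = max(0, 0.14 + 0.26 − 1) = max(0, -0.60) = 0.00
¬(R ⊗ Q) = 1 − 0.00 = 1.00
So the left factor is ¬(R ⊗ Q) = 1.00.
¬P = 1 − 0.34 = 0.66
So the right-hand bound is ¬P = 0.66.
The residuum of the Łukasiewicz t-norm gives the supremum: min(1, 1 − 1.00 + 0.66).
1 − 1.00 + 0.66 = 0.66, so t = min(1, 0.66) = 0.66.
Check: 1.00 ⊗ 0.66 = max(0, 0.66) = 0.66 ≤ 0.66.

0.66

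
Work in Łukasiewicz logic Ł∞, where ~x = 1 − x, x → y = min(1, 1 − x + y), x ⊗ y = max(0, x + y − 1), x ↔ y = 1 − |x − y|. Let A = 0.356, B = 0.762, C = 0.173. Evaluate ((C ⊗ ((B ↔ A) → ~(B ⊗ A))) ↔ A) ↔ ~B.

0.421

B ↔ A = 1 − |0.762 − 0.356| = 1 − 0.406 = 0.594
B ⊗ A = max(0, 0.762 + 0.356 − 1) = max(0, 0.118) = 0.118
~(B ⊗ A) = 1 − 0.118 = 0.882
(B ↔ A) → ~(B ⊗ A) = min(1, 1 − 0.594 + 0.882) = min(1, 1.288) = 1.000
C ⊗ ((B ↔ A) → ~(B ⊗ A)) = max(0, 0.173 + 1.000 − 1) = max(0, 0.173) = 0.173
(C ⊗ ((B ↔ A) → ~(B ⊗ A))) ↔ A = 1 − |0.173 − 0.356| = 1 − 0.183 = 0.817
~B = 1 − 0.762 = 0.238
((C ⊗ ((B ↔ A) → ~(B ⊗ A))) ↔ A) ↔ ~B = 1 − |0.817 − 0.238| = 1 − 0.579 = 0.421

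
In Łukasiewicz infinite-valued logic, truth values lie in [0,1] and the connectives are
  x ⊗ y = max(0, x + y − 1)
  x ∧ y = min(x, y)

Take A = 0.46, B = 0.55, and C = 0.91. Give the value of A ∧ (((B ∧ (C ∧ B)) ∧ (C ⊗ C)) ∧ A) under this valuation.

0.46

C ∧ B = min(0.91, 0.55) = 0.55
B ∧ (C ∧ B) = min(0.55, 0.55) = 0.55
C ⊗ C = max(0, 0.91 + 0.91 − 1) = max(0, 0.82) = 0.82
(B ∧ (C ∧ B)) ∧ (C ⊗ C) = min(0.55, 0.82) = 0.55
((B ∧ (C ∧ B)) ∧ (C ⊗ C)) ∧ A = min(0.55, 0.46) = 0.46
A ∧ (((B ∧ (C ∧ B)) ∧ (C ⊗ C)) ∧ A) = min(0.46, 0.46) = 0.46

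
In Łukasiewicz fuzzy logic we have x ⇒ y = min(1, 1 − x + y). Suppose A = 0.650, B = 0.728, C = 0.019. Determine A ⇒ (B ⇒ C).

0.641

B ⇒ C = min(1, 1 − 0.728 + 0.019) = min(1, 0.291) = 0.291
A ⇒ (B ⇒ C) = min(1, 1 − 0.650 + 0.291) = min(1, 0.641) = 0.641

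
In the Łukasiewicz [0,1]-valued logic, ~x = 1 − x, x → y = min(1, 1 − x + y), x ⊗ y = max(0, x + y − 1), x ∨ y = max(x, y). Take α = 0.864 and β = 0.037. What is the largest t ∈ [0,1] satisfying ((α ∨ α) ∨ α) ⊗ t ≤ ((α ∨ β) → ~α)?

0.408

α ∨ α = max(0.864, 0.864) = 0.864
(α ∨ α) ∨ α = max(0.864, 0.864) = 0.864
So the left factor is (α ∨ α) ∨ α = 0.864.
α ∨ β = max(0.864, 0.037) = 0.864
~α = 1 − 0.864 = 0.136
(α ∨ β) → ~α = min(1, 1 − 0.864 + 0.136) = min(1, 0.272) = 0.272
So the right-hand bound is (α ∨ β) → ~α = 0.272.
The residuum of the Łukasiewicz t-norm gives the supremum: min(1, 1 − 0.864 + 0.272).
1 − 0.864 + 0.272 = 0.408, so t = min(1, 0.408) = 0.408.
Check: 0.864 ⊗ 0.408 = max(0, 0.272) = 0.272 ≤ 0.272.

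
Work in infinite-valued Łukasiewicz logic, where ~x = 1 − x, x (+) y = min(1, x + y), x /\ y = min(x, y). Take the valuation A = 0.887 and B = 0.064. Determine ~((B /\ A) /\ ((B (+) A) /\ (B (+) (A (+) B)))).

0.936

B /\ A = min(0.064, 0.887) = 0.064
B (+) A = min(1, 0.064 + 0.887) = min(1, 0.951) = 0.951
A (+) B = min(1, 0.887 + 0.064) = min(1, 0.951) = 0.951
B (+) (A (+) B) = min(1, 0.064 + 0.951) = min(1, 1.015) = 1.000
(B (+) A) /\ (B (+) (A (+) B)) = min(0.951, 1.000) = 0.951
(B /\ A) /\ ((B (+) A) /\ (B (+) (A (+) B))) = min(0.064, 0.951) = 0.064
~((B /\ A) /\ ((B (+) A) /\ (B (+) (A (+) B)))) = 1 − 0.064 = 0.936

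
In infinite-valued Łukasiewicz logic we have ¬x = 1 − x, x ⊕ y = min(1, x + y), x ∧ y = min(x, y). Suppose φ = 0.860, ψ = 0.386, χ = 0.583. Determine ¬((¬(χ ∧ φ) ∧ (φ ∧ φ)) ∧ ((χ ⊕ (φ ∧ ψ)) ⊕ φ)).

0.583

χ ∧ φ = min(0.583, 0.860) = 0.583
¬(χ ∧ φ) = 1 − 0.583 = 0.417
φ ∧ φ = min(0.860, 0.860) = 0.860
¬(χ ∧ φ) ∧ (φ ∧ φ) = min(0.417, 0.860) = 0.417
φ ∧ ψ = min(0.860, 0.386) = 0.386
χ ⊕ (φ ∧ ψ) = min(1, 0.583 + 0.386) = min(1, 0.969) = 0.969
(χ ⊕ (φ ∧ ψ)) ⊕ φ = min(1, 0.969 + 0.860) = min(1, 1.829) = 1.000
(¬(χ ∧ φ) ∧ (φ ∧ φ)) ∧ ((χ ⊕ (φ ∧ ψ)) ⊕ φ) = min(0.417, 1.000) = 0.417
¬((¬(χ ∧ φ) ∧ (φ ∧ φ)) ∧ ((χ ⊕ (φ ∧ ψ)) ⊕ φ)) = 1 − 0.417 = 0.583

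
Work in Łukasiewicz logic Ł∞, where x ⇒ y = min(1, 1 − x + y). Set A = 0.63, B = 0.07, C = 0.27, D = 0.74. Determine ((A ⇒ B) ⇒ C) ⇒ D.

0.91

A ⇒ B = min(1, 1 − 0.63 + 0.07) = min(1, 0.44) = 0.44
(A ⇒ B) ⇒ C = min(1, 1 − 0.44 + 0.27) = min(1, 0.83) = 0.83
((A ⇒ B) ⇒ C) ⇒ D = min(1, 1 − 0.83 + 0.74) = min(1, 0.91) = 0.91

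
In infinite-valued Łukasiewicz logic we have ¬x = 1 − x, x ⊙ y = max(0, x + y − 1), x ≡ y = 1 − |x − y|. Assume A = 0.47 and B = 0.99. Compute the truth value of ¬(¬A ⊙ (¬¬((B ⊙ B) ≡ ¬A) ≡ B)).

0.91

¬A = 1 − 0.47 = 0.53
B ⊙ B = max(0, 0.99 + 0.99 − 1) = max(0, 0.98) = 0.98
(B ⊙ B) ≡ ¬A = 1 − |0.98 − 0.53| = 1 − 0.45 = 0.55
¬((B ⊙ B) ≡ ¬A) = 1 − 0.55 = 0.45
¬¬((B ⊙ B) ≡ ¬A) = 1 − 0.45 = 0.55
¬¬((B ⊙ B) ≡ ¬A) ≡ B = 1 − |0.55 − 0.99| = 1 − 0.44 = 0.56
¬A ⊙ (¬¬((B ⊙ B) ≡ ¬A) ≡ B) = max(0, 0.53 + 0.56 − 1) = max(0, 0.09) = 0.09
¬(¬A ⊙ (¬¬((B ⊙ B) ≡ ¬A) ≡ B)) = 1 − 0.09 = 0.91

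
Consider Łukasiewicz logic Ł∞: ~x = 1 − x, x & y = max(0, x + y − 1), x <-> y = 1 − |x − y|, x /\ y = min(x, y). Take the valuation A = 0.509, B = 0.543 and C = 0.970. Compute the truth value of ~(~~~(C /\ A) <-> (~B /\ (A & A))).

C /\ A = min(0.970, 0.509) = 0.509
~(C /\ A) = 1 − 0.509 = 0.491
~~(C /\ A) = 1 − 0.491 = 0.509
~~~(C /\ A) = 1 − 0.509 = 0.491
~B = 1 − 0.543 = 0.457
A & A = max(0, 0.509 + 0.509 − 1) = max(0, 0.018) = 0.018
~B /\ (A & A) = min(0.457, 0.018) = 0.018
~~~(C /\ A) <-> (~B /\ (A & A)) = 1 − |0.491 − 0.018| = 1 − 0.473 = 0.527
~(~~~(C /\ A) <-> (~B /\ (A & A))) = 1 − 0.527 = 0.473

0.473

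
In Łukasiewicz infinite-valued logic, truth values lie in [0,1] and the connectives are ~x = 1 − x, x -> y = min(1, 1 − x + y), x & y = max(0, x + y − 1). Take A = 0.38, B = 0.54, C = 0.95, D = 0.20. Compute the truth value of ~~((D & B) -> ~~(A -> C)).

D & B = max(0, 0.20 + 0.54 − 1) = max(0, -0.26) = 0.00
A -> C = min(1, 1 − 0.38 + 0.95) = min(1, 1.57) = 1.00
~(A -> C) = 1 − 1.00 = 0.00
~~(A -> C) = 1 − 0.00 = 1.00
(D & B) -> ~~(A -> C) = min(1, 1 − 0.00 + 1.00) = min(1, 2.00) = 1.00
~((D & B) -> ~~(A -> C)) = 1 − 1.00 = 0.00
~~((D & B) -> ~~(A -> C)) = 1 − 0.00 = 1.00

1.00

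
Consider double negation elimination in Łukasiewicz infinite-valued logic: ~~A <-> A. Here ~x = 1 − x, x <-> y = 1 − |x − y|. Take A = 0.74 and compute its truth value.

~A = 1 − 0.74 = 0.26
~~A = 1 − 0.26 = 0.74
~~A <-> A = 1 − |0.74 − 0.74| = 1 − 0.00 = 1.00
(As expected: always 1 in Ł∞ since negation is involutive.)

1.00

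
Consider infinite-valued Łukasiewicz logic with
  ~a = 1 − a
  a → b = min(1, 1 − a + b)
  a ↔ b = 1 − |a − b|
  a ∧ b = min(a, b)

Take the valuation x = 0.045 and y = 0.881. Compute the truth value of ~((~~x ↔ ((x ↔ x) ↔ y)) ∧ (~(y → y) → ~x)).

0.836

~x = 1 − 0.045 = 0.955
~~x = 1 − 0.955 = 0.045
x ↔ x = 1 − |0.045 − 0.045| = 1 − 0.000 = 1.000
(x ↔ x) ↔ y = 1 − |1.000 − 0.881| = 1 − 0.119 = 0.881
~~x ↔ ((x ↔ x) ↔ y) = 1 − |0.045 − 0.881| = 1 − 0.836 = 0.164
y → y = min(1, 1 − 0.881 + 0.881) = min(1, 1.000) = 1.000
~(y → y) = 1 − 1.000 = 0.000
~(y → y) → ~x = min(1, 1 − 0.000 + 0.955) = min(1, 1.955) = 1.000
(~~x ↔ ((x ↔ x) ↔ y)) ∧ (~(y → y) → ~x) = min(0.164, 1.000) = 0.164
~((~~x ↔ ((x ↔ x) ↔ y)) ∧ (~(y → y) → ~x)) = 1 − 0.164 = 0.836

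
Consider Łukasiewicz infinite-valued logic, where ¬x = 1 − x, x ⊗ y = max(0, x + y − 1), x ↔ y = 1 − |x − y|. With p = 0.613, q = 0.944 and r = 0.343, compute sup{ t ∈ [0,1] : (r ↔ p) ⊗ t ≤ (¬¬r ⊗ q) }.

r ↔ p = 1 − |0.343 − 0.613| = 1 − 0.270 = 0.730
So the left factor is r ↔ p = 0.730.
¬r = 1 − 0.343 = 0.657
¬¬r = 1 − 0.657 = 0.343
¬¬r ⊗ q = max(0, 0.343 + 0.944 − 1) = max(0, 0.287) = 0.287
So the right-hand bound is ¬¬r ⊗ q = 0.287.
The residuum of the Łukasiewicz t-norm gives the supremum: min(1, 1 − 0.730 + 0.287).
1 − 0.730 + 0.287 = 0.557, so t = min(1, 0.557) = 0.557.
Check: 0.730 ⊗ 0.557 = max(0, 0.287) = 0.287 ≤ 0.287.

0.557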